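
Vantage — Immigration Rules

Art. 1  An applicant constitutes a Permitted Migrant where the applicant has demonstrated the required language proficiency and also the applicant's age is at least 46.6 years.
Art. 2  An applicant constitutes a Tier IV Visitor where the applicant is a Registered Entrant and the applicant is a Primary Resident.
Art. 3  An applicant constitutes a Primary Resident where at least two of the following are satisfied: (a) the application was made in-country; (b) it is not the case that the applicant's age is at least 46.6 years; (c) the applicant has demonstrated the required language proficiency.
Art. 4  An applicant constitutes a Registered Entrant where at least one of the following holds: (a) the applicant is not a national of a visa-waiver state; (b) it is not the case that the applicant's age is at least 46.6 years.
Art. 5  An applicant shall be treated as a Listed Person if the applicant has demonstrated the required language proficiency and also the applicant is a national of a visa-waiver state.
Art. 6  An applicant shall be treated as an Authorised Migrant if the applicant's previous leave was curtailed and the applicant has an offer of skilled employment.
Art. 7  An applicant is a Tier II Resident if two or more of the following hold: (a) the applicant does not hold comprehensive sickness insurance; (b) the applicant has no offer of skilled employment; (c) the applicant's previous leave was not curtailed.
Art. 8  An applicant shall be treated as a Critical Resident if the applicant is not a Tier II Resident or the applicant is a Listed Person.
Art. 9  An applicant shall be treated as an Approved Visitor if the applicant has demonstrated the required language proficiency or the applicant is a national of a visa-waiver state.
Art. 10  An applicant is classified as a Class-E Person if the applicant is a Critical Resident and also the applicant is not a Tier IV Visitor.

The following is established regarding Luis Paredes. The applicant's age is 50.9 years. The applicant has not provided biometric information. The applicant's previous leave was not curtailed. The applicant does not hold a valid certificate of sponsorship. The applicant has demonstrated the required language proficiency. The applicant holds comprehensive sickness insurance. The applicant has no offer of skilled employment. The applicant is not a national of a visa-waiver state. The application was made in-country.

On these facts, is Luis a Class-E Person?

No

article 7 — Tier II Resident: the applicant does not hold comprehensive sickness insurance? no; the applicant has no offer of skilled employment? yes; the applicant's previous leave was not curtailed? yes — 2 of 3 hold (need ≥2) → satisfied.
article 5 — Listed Person: [the applicant has demonstrated the required language proficiency? yes] AND [the applicant is a national of a visa-waiver state? no] → not satisfied.
article 8 — Critical Resident: [not a Tier II Resident (article 7)? no] OR [Listed Person (article 5)? no] → not satisfied.
article 4 — Registered Entrant: [the applicant is not a national of a visa-waiver state? yes] OR [applicant's age: 50.9 years ≥ 46.6 years? yes, so negated condition no] → satisfied.
article 3 — Primary Resident: the application was made in-country? yes; applicant's age: 50.9 years ≥ 46.6 years? yes, so negated condition no; the applicant has demonstrated the required language proficiency? yes — 2 of 3 hold (need ≥2) → satisfied.
article 2 — Tier IV Visitor: [Registered Entrant (article 4)? yes] AND [Primary Resident (article 3)? yes] → satisfied.
article 10 — Class-E Person: [Critical Resident (article 8)? no] AND [not a Tier IV Visitor (article 2)? no] → not satisfied.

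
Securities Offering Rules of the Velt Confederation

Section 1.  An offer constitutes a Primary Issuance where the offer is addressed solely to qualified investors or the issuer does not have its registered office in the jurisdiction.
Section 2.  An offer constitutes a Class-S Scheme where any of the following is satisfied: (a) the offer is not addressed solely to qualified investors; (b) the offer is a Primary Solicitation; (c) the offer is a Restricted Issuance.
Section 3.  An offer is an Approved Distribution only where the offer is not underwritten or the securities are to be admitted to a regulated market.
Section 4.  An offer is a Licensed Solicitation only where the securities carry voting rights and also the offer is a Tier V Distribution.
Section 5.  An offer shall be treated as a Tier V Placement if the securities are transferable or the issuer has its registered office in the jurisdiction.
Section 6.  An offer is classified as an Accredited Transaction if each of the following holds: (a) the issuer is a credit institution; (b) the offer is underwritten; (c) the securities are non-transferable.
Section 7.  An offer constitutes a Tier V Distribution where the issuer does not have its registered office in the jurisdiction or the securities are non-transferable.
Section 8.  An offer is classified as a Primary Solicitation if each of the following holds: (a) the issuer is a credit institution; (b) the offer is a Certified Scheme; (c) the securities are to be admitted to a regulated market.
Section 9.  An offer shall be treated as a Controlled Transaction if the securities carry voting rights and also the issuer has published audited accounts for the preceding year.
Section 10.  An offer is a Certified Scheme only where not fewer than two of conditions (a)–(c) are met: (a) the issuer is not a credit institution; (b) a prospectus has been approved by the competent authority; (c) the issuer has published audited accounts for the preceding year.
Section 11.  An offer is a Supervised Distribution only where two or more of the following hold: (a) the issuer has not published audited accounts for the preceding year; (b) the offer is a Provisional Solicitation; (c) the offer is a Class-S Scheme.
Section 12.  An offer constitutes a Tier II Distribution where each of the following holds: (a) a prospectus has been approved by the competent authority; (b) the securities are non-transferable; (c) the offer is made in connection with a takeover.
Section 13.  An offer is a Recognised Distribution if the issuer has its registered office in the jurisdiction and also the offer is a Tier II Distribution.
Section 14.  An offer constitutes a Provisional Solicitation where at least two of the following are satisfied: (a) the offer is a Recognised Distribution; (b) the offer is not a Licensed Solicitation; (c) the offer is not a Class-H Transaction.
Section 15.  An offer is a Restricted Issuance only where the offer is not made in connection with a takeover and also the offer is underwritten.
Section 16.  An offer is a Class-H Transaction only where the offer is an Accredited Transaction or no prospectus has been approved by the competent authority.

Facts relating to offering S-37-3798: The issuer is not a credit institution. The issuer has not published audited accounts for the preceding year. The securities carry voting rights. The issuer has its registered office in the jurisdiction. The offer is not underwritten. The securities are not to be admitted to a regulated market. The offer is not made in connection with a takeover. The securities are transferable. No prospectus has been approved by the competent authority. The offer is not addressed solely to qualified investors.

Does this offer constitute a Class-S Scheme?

Under section 10: the issuer is not a credit institution? yes; a prospectus has been approved by the competent authority? no; the issuer has published audited accounts for the preceding year? no — 1 of 3 hold (need ≥2) → not satisfied.
Under section 8: the issuer is a credit institution? no; and Certified Scheme (section 10)? no; and the securities are to be admitted to a regulated market? no. So the offer is not a Primary Solicitation.
Under section 15: the offer is not made in connection with a takeover? yes; and the offer is underwritten? no. So the offer is not a Restricted Issuance.
Under section 2: the offer is not addressed solely to qualified investors? yes; or Primary Solicitation (section 8)? no; or Restricted Issuance (section 15)? no. So the offer is a Class-S Scheme.

Yes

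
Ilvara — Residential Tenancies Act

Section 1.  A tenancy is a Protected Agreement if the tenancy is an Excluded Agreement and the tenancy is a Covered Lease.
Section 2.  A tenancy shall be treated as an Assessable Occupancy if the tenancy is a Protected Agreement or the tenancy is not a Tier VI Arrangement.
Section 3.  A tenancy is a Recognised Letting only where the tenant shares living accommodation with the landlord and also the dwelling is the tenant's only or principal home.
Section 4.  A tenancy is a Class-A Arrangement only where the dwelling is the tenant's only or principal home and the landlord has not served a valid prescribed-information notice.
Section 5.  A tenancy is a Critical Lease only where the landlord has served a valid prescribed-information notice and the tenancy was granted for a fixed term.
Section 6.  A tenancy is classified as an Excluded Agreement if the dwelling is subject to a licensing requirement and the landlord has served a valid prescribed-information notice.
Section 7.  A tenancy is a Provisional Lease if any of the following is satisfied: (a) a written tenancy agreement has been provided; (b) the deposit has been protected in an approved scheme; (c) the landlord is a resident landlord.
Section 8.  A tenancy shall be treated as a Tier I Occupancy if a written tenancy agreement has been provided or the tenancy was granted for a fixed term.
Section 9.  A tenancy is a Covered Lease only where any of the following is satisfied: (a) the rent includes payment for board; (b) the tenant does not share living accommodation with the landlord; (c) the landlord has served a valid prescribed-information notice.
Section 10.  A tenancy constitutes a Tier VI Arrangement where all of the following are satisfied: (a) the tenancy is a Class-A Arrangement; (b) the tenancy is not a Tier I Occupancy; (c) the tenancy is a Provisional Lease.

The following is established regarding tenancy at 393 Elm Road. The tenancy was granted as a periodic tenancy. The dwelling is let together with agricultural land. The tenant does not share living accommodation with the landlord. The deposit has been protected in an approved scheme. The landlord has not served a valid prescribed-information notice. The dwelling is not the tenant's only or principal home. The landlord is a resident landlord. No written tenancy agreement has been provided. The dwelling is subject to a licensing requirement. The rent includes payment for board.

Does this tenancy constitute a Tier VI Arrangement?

Under section 4: the dwelling is the tenant's only or principal home? no; and the landlord has not served a valid prescribed-information notice? yes. So the tenancy is not a Class-A Arrangement.
Under section 8: a written tenancy agreement has been provided? no; or the tenancy was granted for a fixed term? no. So the tenancy is not a Tier I Occupancy.
Under section 7: a written tenancy agreement has been provided? no; or the deposit has been protected in an approved scheme? yes; or the landlord is a resident landlord? yes. So the tenancy is a Provisional Lease.
Under section 10: Class-A Arrangement (section 4)? no; and not a Tier I Occupancy (section 8)? yes; and Provisional Lease (section 7)? yes. So the tenancy is not a Tier VI Arrangement.

No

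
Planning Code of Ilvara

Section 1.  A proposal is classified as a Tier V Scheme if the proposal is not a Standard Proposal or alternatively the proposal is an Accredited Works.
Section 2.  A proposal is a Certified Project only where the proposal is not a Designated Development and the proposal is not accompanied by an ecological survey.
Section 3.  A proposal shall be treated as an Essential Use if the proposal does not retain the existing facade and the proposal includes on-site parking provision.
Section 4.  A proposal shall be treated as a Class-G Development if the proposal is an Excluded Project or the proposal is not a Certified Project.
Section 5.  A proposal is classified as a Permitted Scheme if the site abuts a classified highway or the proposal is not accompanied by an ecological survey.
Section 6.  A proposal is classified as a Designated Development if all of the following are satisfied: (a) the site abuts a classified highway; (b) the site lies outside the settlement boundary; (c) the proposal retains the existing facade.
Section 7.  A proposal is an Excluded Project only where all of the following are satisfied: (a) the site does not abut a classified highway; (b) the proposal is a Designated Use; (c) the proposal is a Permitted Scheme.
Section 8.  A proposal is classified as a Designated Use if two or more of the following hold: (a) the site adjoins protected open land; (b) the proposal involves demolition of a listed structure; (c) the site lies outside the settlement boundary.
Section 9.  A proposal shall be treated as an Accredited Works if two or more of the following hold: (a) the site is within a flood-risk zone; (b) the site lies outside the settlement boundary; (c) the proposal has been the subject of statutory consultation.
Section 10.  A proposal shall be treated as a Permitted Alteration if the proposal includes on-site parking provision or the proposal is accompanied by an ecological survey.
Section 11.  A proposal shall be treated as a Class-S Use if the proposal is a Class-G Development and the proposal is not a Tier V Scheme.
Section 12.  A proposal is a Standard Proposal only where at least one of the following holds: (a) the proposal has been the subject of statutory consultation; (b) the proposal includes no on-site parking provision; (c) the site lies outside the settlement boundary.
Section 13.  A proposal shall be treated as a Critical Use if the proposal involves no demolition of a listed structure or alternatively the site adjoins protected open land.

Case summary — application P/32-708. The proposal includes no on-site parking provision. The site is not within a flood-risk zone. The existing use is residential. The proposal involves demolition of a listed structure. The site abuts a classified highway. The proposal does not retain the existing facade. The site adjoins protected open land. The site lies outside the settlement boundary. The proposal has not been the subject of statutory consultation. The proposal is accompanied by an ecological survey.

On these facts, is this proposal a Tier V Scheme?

No

section 12 — Standard Proposal: [the proposal has been the subject of statutory consultation? no] OR [the proposal includes no on-site parking provision? yes] OR [the site lies outside the settlement boundary? yes] → satisfied.
section 9 — Accredited Works: the site is within a flood-risk zone? no; the site lies outside the settlement boundary? yes; the proposal has been the subject of statutory consultation? no — 1 of 3 hold (need ≥2) → not satisfied.
section 1 — Tier V Scheme: [not a Standard Proposal (section 12)? no] OR [Accredited Works (section 9)? no] → not satisfied.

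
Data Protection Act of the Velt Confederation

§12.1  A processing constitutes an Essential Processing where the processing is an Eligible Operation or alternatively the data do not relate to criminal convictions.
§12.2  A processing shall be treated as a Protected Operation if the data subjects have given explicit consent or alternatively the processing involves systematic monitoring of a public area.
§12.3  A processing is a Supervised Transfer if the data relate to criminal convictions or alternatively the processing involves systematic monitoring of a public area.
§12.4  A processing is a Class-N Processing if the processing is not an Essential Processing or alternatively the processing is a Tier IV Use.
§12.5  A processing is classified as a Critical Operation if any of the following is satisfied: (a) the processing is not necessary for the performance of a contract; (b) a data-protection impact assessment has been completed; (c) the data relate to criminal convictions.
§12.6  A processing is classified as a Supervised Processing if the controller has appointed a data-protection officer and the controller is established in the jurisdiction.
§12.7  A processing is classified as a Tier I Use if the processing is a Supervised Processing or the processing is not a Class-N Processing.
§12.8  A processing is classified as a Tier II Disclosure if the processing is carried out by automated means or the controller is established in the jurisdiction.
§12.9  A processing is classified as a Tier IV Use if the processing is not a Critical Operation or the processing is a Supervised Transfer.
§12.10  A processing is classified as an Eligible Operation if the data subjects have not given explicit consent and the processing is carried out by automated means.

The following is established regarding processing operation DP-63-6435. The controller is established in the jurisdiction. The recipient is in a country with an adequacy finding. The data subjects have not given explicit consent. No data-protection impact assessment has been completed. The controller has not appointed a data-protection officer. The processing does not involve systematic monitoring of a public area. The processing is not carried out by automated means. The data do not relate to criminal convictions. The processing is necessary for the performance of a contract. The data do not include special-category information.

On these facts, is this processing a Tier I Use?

No

§12.6 — Supervised Processing: [the controller has appointed a data-protection officer? no] AND [the controller is established in the jurisdiction? yes] → not satisfied.
§12.10 — Eligible Operation: [the data subjects have not given explicit consent? yes] AND [the processing is carried out by automated means? no] → not satisfied.
§12.1 — Essential Processing: [Eligible Operation (§12.10)? no] OR [the data do not relate to criminal convictions? yes] → satisfied.
§12.5 — Critical Operation: [the processing is not necessary for the performance of a contract? no] OR [a data-protection impact assessment has been completed? no] OR [the data relate to criminal convictions? no] → not satisfied.
§12.3 — Supervised Transfer: [the data relate to criminal convictions? no] OR [the processing involves systematic monitoring of a public area? no] → not satisfied.
§12.9 — Tier IV Use: [not a Critical Operation (§12.5)? yes] OR [Supervised Transfer (§12.3)? no] → satisfied.
§12.4 — Class-N Processing: [not an Essential Processing (§12.1)? no] OR [Tier IV Use (§12.9)? yes] → satisfied.
§12.7 — Tier I Use: [Supervised Processing (§12.6)? no] OR [not a Class-N Processing (§12.4)? no] → not satisfied.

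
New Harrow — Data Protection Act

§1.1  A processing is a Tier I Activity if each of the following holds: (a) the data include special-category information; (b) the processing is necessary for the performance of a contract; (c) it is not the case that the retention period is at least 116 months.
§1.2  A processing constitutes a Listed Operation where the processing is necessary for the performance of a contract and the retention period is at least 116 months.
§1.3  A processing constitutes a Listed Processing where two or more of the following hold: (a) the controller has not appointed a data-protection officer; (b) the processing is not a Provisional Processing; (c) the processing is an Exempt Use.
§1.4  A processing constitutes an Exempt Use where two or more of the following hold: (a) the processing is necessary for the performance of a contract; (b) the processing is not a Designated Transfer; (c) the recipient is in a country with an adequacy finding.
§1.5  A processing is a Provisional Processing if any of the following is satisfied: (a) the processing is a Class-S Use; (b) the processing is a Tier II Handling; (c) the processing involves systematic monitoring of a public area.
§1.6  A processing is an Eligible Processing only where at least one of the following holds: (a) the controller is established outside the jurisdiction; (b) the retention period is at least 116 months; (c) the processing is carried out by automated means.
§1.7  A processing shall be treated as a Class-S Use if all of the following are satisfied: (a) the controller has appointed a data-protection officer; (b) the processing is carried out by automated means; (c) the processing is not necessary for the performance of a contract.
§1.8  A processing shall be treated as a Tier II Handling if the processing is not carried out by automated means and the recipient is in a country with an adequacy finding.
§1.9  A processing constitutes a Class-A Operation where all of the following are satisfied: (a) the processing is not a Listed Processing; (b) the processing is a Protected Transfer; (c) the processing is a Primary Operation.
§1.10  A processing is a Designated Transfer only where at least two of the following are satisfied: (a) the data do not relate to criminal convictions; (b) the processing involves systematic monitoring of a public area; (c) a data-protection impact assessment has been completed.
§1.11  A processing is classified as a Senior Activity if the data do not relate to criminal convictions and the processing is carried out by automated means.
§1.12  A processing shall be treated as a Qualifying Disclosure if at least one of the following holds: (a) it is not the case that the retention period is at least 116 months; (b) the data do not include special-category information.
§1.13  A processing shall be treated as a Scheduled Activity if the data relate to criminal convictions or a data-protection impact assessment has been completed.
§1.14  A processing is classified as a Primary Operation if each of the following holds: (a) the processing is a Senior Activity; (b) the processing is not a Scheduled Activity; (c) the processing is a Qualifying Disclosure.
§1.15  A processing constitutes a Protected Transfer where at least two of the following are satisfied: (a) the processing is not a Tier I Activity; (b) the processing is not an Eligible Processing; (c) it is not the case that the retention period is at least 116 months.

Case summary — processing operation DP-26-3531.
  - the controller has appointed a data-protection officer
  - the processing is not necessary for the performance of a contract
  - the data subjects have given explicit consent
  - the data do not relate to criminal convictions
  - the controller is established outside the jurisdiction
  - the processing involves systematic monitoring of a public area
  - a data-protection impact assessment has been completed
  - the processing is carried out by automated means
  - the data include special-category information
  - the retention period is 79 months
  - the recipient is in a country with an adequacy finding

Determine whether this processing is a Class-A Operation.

§1.7 — Class-S Use: [the controller has appointed a data-protection officer? yes] AND [the processing is carried out by automated means? yes] AND [the processing is not necessary for the performance of a contract? yes] → satisfied.
§1.8 — Tier II Handling: [the processing is not carried out by automated means? no] AND [the recipient is in a country with an adequacy finding? yes] → not satisfied.
§1.5 — Provisional Processing: [Class-S Use (§1.7)? yes] OR [Tier II Handling (§1.8)? no] OR [the processing involves systematic monitoring of a public area? yes] → satisfied.
§1.10 — Designated Transfer: the data do not relate to criminal convictions? yes; the processing involves systematic monitoring of a public area? yes; a data-protection impact assessment has been completed? yes — 3 of 3 hold (need ≥2) → satisfied.
§1.4 — Exempt Use: the processing is necessary for the performance of a contract? no; not a Designated Transfer (§1.10)? no; the recipient is in a country with an adequacy finding? yes — 1 of 3 hold (need ≥2) → not satisfied.
§1.3 — Listed Processing: the controller has not appointed a data-protection officer? no; not a Provisional Processing (§1.5)? no; Exempt Use (§1.4)? no — 0 of 3 hold (need ≥2) → not satisfied.
§1.1 — Tier I Activity: [the data include special-category information? yes] AND [the processing is necessary for the performance of a contract? no] AND [retention period: 79 months ≥ 116 months? no, so negated condition yes] → not satisfied.
§1.6 — Eligible Processing: [the controller is established outside the jurisdiction? yes] OR [retention period: 79 months ≥ 116 months? no] OR [the processing is carried out by automated means? yes] → satisfied.
§1.15 — Protected Transfer: not a Tier I Activity (§1.1)? yes; not an Eligible Processing (§1.6)? no; retention period: 79 months ≥ 116 months? no, so negated condition yes — 2 of 3 hold (need ≥2) → satisfied.
§1.11 — Senior Activity: [the data do not relate to criminal convictions? yes] AND [the processing is carried out by automated means? yes] → satisfied.
§1.13 — Scheduled Activity: [the data relate to criminal convictions? no] OR [a data-protection impact assessment has been completed? yes] → satisfied.
§1.12 — Qualifying Disclosure: [retention period: 79 months ≥ 116 months? no, so negated condition yes] OR [the data do not include special-category information? no] → satisfied.
§1.14 — Primary Operation: [Senior Activity (§1.11)? yes] AND [not a Scheduled Activity (§1.13)? no] AND [Qualifying Disclosure (§1.12)? yes] → not satisfied.
§1.9 — Class-A Operation: [not a Listed Processing (§1.3)? yes] AND [Protected Transfer (§1.15)? yes] AND [Primary Operation (§1.14)? no] → not satisfied.

No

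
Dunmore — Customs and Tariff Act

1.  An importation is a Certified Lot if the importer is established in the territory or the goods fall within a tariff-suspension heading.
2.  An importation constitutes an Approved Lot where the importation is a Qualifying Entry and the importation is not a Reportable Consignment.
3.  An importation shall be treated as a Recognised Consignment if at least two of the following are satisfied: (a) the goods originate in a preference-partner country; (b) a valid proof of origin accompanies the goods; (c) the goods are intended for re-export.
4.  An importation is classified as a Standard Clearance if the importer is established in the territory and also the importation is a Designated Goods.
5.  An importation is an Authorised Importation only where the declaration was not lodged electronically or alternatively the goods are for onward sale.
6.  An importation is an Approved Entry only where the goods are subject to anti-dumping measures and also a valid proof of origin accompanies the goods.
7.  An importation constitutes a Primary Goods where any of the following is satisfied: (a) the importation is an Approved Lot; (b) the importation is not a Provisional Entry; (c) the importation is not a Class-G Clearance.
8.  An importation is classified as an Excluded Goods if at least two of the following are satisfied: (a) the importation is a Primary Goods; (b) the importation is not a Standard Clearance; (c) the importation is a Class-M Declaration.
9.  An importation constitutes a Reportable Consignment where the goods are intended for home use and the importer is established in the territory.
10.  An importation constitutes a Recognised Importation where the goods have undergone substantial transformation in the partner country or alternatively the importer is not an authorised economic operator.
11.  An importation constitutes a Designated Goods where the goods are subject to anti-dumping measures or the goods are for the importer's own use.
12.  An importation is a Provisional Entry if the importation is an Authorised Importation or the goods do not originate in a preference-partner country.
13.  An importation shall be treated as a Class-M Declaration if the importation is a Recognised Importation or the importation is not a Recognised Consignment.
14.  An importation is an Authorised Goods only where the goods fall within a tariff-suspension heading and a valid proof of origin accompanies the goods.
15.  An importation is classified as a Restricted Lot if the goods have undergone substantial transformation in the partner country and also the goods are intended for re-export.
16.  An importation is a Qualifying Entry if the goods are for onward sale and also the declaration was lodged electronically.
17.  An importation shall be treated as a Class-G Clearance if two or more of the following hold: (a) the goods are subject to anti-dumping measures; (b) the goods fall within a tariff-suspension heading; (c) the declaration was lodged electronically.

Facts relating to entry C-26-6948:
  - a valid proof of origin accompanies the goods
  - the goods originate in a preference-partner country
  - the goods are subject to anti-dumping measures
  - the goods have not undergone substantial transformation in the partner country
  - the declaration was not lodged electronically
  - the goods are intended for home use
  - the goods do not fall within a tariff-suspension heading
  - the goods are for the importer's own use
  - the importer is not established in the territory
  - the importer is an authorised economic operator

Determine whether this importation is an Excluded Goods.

Yes

Under paragraph 16: the goods are for onward sale? no; and the declaration was lodged electronically? no. So the importation is not a Qualifying Entry.
Under paragraph 9: the goods are intended for home use? yes; and the importer is established in the territory? no. So the importation is not a Reportable Consignment.
Under paragraph 2: Qualifying Entry (paragraph 16)? no; and not a Reportable Consignment (paragraph 9)? yes. So the importation is not an Approved Lot.
Under paragraph 5: the declaration was not lodged electronically? yes; or the goods are for onward sale? no. So the importation is an Authorised Importation.
Under paragraph 12: Authorised Importation (paragraph 5)? yes; or the goods do not originate in a preference-partner country? no. So the importation is a Provisional Entry.
Under paragraph 17: the goods are subject to anti-dumping measures? yes; the goods fall within a tariff-suspension heading? no; the declaration was lodged electronically? no — 1 of 3 hold (need ≥2) → not satisfied.
Under paragraph 7: Approved Lot (paragraph 2)? no; or not a Provisional Entry (paragraph 12)? no; or not a Class-G Clearance (paragraph 17)? yes. So the importation is a Primary Goods.
Under paragraph 11: the goods are subject to anti-dumping measures? yes; or the goods are for the importer's own use? yes. So the importation is a Designated Goods.
Under paragraph 4: the importer is established in the territory? no; and Designated Goods (paragraph 11)? yes. So the importation is not a Standard Clearance.
Under paragraph 10: the goods have undergone substantial transformation in the partner country? no; or the importer is not an authorised economic operator? no. So the importation is not a Recognised Importation.
Under paragraph 3: the goods originate in a preference-partner country? yes; a valid proof of origin accompanies the goods? yes; the goods are intended for re-export? no — 2 of 3 hold (need ≥2) → satisfied.
Under paragraph 13: Recognised Importation (paragraph 10)? no; or not a Recognised Consignment (paragraph 3)? no. So the importation is not a Class-M Declaration.
Under paragraph 8: Primary Goods (paragraph 7)? yes; not a Standard Clearance (paragraph 4)? yes; Class-M Declaration (paragraph 13)? no — 2 of 3 hold (need ≥2) → satisfied.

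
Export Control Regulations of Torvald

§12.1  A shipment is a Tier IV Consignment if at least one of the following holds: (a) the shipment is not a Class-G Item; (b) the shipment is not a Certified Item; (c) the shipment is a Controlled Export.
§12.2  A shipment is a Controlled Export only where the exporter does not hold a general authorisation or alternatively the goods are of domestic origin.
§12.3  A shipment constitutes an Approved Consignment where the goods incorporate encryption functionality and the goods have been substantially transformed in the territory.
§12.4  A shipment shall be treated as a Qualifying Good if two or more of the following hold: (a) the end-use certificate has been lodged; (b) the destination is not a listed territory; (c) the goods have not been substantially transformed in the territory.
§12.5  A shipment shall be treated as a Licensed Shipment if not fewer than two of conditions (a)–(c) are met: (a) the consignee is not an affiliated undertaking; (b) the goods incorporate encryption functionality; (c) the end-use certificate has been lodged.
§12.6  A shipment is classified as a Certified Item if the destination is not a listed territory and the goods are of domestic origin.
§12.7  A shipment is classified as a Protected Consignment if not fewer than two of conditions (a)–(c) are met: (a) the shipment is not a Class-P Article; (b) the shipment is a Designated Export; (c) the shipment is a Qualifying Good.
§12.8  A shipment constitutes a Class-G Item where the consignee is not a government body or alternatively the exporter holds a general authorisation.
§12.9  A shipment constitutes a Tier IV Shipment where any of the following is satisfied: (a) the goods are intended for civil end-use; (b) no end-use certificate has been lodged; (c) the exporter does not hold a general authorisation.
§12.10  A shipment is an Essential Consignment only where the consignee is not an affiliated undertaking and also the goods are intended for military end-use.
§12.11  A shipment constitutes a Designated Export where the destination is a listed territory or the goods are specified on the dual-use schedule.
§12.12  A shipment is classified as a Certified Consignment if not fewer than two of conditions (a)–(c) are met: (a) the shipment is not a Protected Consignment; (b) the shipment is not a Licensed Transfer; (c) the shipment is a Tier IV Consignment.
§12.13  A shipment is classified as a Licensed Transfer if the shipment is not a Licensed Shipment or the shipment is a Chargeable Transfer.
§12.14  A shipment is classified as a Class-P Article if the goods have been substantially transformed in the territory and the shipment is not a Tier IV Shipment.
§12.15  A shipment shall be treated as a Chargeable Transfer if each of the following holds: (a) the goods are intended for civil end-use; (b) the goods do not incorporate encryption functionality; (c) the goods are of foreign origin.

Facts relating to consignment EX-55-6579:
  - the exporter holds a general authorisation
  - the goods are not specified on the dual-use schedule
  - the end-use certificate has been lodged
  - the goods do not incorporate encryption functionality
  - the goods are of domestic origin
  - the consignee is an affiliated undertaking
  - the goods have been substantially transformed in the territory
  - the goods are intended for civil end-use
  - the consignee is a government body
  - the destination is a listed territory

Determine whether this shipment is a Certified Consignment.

No

Under §12.9: the goods are intended for civil end-use? yes; or no end-use certificate has been lodged? no; or the exporter does not hold a general authorisation? no. So the shipment is a Tier IV Shipment.
Under §12.14: the goods have been substantially transformed in the territory? yes; and not a Tier IV Shipment (§12.9)? no. So the shipment is not a Class-P Article.
Under §12.11: the destination is a listed territory? yes; or the goods are specified on the dual-use schedule? no. So the shipment is a Designated Export.
Under §12.4: the end-use certificate has been lodged? yes; the destination is not a listed territory? no; the goods have not been substantially transformed in the territory? no — 1 of 3 hold (need ≥2) → not satisfied.
Under §12.7: not a Class-P Article (§12.14)? yes; Designated Export (§12.11)? yes; Qualifying Good (§12.4)? no — 2 of 3 hold (need ≥2) → satisfied.
Under §12.5: the consignee is not an affiliated undertaking? no; the goods incorporate encryption functionality? no; the end-use certificate has been lodged? yes — 1 of 3 hold (need ≥2) → not satisfied.
Under §12.15: the goods are intended for civil end-use? yes; and the goods do not incorporate encryption functionality? yes; and the goods are of foreign origin? no. So the shipment is not a Chargeable Transfer.
Under §12.13: not a Licensed Shipment (§12.5)? yes; or Chargeable Transfer (§12.15)? no. So the shipment is a Licensed Transfer.
Under §12.8: the consignee is not a government body? no; or the exporter holds a general authorisation? yes. So the shipment is a Class-G Item.
Under §12.6: the destination is not a listed territory? no; and the goods are of domestic origin? yes. So the shipment is not a Certified Item.
Under §12.2: the exporter does not hold a general authorisation? no; or the goods are of domestic origin? yes. So the shipment is a Controlled Export.
Under §12.1: not a Class-G Item (§12.8)? no; or not a Certified Item (§12.6)? yes; or Controlled Export (§12.2)? yes. So the shipment is a Tier IV Consignment.
Under §12.12: not a Protected Consignment (§12.7)? no; not a Licensed Transfer (§12.13)? no; Tier IV Consignment (§12.1)? yes — 1 of 3 hold (need ≥2) → not satisfied.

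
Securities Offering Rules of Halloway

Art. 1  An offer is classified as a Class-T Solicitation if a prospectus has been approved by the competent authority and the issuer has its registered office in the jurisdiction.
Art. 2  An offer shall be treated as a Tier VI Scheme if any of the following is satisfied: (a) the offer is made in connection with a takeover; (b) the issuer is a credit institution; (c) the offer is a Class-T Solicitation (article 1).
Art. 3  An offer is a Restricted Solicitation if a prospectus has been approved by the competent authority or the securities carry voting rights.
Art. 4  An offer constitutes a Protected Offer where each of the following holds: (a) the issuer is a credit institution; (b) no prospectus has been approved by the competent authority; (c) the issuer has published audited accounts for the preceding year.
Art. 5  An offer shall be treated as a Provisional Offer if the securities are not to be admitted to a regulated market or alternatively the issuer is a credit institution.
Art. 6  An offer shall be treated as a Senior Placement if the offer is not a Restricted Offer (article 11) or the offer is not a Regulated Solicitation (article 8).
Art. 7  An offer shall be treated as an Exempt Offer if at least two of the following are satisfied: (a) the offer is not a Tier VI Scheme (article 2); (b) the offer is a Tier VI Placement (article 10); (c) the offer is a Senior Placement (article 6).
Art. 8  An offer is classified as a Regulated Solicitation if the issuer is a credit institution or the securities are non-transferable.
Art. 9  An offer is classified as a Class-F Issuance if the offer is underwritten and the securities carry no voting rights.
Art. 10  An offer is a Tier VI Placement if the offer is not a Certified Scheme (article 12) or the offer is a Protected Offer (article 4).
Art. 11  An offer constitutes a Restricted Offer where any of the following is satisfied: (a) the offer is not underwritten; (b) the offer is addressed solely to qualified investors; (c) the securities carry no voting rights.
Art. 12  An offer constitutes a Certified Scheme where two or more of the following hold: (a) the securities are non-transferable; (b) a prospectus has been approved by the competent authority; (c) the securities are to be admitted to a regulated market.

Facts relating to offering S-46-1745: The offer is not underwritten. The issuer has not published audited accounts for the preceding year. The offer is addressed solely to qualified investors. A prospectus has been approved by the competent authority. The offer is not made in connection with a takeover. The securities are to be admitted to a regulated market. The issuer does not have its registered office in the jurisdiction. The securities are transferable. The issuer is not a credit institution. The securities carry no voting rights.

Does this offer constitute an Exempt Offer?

Yes

article 1 — Class-T Solicitation: [a prospectus has been approved by the competent authority? yes] AND [the issuer has its registered office in the jurisdiction? no] → not satisfied.
article 2 — Tier VI Scheme: [the offer is made in connection with a takeover? no] OR [the issuer is a credit institution? no] OR [Class-T Solicitation (article 1)? no] → not satisfied.
article 12 — Certified Scheme: the securities are non-transferable? no; a prospectus has been approved by the competent authority? yes; the securities are to be admitted to a regulated market? yes — 2 of 3 hold (need ≥2) → satisfied.
article 4 — Protected Offer: [the issuer is a credit institution? no] AND [no prospectus has been approved by the competent authority? no] AND [the issuer has published audited accounts for the preceding year? no] → not satisfied.
article 10 — Tier VI Placement: [not a Certified Scheme (article 12)? no] OR [Protected Offer (article 4)? no] → not satisfied.
article 11 — Restricted Offer: [the offer is not underwritten? yes] OR [the offer is addressed solely to qualified investors? yes] OR [the securities carry no voting rights? yes] → satisfied.
article 8 — Regulated Solicitation: [the issuer is a credit institution? no] OR [the securities are non-transferable? no] → not satisfied.
article 6 — Senior Placement: [not a Restricted Offer (article 11)? no] OR [not a Regulated Solicitation (article 8)? yes] → satisfied.
article 7 — Exempt Offer: not a Tier VI Scheme (article 2)? yes; Tier VI Placement (article 10)? no; Senior Placement (article 6)? yes — 2 of 3 hold (need ≥2) → satisfied.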